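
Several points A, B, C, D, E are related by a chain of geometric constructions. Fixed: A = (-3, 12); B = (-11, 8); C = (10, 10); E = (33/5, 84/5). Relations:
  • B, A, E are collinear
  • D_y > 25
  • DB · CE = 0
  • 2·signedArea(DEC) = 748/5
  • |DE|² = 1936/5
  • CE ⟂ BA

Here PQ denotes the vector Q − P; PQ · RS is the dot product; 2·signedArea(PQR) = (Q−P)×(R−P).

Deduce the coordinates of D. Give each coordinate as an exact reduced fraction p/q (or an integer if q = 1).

D = (121/5, 128/5)

1. D_x = 121/5  [DB · CE = 0 ∩ 2·signedArea(DEC) = 748/5]
2. D_y = 128/5  [DB · CE = 0 ∩ 2·signedArea(DEC) = 748/5]
   → D = (121/5, 128/5)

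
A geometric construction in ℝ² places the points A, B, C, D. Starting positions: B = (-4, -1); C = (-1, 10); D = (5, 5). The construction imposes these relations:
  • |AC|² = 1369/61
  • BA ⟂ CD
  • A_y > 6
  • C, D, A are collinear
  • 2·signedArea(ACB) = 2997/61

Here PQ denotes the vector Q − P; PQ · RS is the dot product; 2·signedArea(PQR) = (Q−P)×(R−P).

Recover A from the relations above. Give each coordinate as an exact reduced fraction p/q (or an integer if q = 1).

A = (161/61, 425/61)

1. A_x = 161/61  [C, D, A are collinear ∩ BA ⟂ CD]
2. A_y = 425/61  [C, D, A are collinear ∩ BA ⟂ CD]
   → A = (161/61, 425/61)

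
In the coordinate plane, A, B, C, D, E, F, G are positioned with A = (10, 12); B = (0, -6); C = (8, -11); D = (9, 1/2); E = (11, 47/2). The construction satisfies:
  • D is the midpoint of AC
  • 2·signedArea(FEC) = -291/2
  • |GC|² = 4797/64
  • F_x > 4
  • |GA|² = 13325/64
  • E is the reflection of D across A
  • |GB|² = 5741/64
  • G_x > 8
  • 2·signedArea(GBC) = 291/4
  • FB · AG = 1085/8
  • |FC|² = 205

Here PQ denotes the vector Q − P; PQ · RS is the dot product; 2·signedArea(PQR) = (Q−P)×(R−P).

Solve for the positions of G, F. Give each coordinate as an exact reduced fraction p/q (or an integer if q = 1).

F = (5, 3)
G = (35/4, -19/8)

1. G_x = 35/4  [line 5·x + 8·y + -99/4 = 0 ∩ |GB|² = 5741/64]
2. G_y = -19/8  [line 5·x + 8·y + -99/4 = 0 ∩ |GB|² = 5741/64]
   → G = (35/4, -19/8)
3. F_x = 5  [2·signedArea(FEC) = -291/2 ∩ FB · AG = 1085/8]
4. F_y = 3  [2·signedArea(FEC) = -291/2 ∩ FB · AG = 1085/8]
   → F = (5, 3)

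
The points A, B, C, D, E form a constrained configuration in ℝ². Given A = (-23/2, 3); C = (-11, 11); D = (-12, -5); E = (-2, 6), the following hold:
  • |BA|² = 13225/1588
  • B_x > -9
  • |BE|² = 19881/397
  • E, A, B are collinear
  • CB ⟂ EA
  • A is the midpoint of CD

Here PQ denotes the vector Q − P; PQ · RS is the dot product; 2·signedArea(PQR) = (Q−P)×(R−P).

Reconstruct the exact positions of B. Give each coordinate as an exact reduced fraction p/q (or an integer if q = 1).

1. B_x = -3473/397  [E, A, B are collinear ∩ CB ⟂ EA]
2. B_y = 1536/397  [E, A, B are collinear ∩ CB ⟂ EA]
   → B = (-3473/397, 1536/397)

B = (-3473/397, 1536/397)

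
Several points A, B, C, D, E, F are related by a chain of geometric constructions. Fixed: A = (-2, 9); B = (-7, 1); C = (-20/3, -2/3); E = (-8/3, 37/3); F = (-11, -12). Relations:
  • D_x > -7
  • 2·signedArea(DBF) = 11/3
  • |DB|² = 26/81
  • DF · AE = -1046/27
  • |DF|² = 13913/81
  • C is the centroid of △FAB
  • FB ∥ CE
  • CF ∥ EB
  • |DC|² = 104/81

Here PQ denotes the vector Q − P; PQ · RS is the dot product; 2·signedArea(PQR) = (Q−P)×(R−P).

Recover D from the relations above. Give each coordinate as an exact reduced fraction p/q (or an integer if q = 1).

1. D_x = -62/9  [DF · AE = -1046/27 ∩ 2·signedArea(DBF) = 11/3]
2. D_y = 4/9  [DF · AE = -1046/27 ∩ 2·signedArea(DBF) = 11/3]
   → D = (-62/9, 4/9)

D = (-62/9, 4/9)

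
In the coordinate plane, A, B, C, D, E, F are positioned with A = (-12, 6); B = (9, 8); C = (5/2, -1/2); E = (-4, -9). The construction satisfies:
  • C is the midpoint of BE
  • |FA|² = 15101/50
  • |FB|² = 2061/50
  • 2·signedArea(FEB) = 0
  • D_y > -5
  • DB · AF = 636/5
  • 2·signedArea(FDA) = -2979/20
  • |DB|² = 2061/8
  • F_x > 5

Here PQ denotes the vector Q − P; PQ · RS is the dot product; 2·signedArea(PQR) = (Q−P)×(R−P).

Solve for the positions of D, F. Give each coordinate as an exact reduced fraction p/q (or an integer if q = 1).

1. F_x = 51/10  [line -17·x + 13·y + 49 = 0 ∩ |FA|² = 15101/50]
2. F_y = 29/10  [line -17·x + 13·y + 49 = 0 ∩ |FA|² = 15101/50]
   → F = (51/10, 29/10)
3. D_x = -3/4  [DB · AF = 636/5 ∩ 2·signedArea(FDA) = -2979/20]
4. D_y = -19/4  [DB · AF = 636/5 ∩ 2·signedArea(FDA) = -2979/20]
   → D = (-3/4, -19/4)

D = (-3/4, -19/4)
F = (51/10, 29/10)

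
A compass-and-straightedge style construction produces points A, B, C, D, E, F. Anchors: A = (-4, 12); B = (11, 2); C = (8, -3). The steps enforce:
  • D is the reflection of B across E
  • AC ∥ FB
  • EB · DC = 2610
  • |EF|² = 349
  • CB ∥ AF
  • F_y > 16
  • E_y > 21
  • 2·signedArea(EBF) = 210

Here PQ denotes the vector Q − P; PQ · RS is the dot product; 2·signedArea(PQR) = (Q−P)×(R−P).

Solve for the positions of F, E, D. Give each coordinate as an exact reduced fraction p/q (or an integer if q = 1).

D = (-49, 42)
E = (-19, 22)
F = (-1, 17)

1. F_x = -1  [AC ∥ FB ∩ CB ∥ AF]
2. F_y = 17  [AC ∥ FB ∩ CB ∥ AF]
   → F = (-1, 17)
3. E_x = -19  [line -15·x + -12·y + -21 = 0 ∩ |EF|² = 349]
4. E_y = 22  [line -15·x + -12·y + -21 = 0 ∩ |EF|² = 349]
   → E = (-19, 22)
5. D_x = -49  [D is the reflection of B across E]
6. D_y = 42  [D is the reflection of B across E]
   → D = (-49, 42)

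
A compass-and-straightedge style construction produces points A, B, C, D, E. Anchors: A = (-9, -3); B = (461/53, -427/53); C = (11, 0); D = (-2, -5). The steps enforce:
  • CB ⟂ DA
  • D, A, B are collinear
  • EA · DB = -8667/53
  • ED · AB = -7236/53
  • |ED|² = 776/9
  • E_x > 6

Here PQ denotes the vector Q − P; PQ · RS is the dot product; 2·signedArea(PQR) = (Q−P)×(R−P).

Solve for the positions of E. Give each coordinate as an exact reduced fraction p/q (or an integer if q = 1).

1. E_x = 20/3  [line -938/53·x + 268/53·y + 6700/53 = 0 ∩ |ED|² = 776/9]
2. E_y = -5/3  [line -938/53·x + 268/53·y + 6700/53 = 0 ∩ |ED|² = 776/9]
   → E = (20/3, -5/3)

E = (20/3, -5/3)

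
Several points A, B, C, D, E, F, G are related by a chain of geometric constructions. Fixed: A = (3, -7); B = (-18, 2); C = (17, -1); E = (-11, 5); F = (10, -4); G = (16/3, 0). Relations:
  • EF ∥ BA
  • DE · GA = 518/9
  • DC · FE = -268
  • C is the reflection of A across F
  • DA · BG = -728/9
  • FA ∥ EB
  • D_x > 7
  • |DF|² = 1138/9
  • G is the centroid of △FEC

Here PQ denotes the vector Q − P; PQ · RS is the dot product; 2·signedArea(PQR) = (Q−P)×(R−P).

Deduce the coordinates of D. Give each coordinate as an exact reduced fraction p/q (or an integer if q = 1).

D = (23/3, 7)

1. D_x = 23/3  [DE · GA = 518/9 ∩ DA · BG = -728/9]
2. D_y = 7  [DE · GA = 518/9 ∩ DA · BG = -728/9]
   → D = (23/3, 7)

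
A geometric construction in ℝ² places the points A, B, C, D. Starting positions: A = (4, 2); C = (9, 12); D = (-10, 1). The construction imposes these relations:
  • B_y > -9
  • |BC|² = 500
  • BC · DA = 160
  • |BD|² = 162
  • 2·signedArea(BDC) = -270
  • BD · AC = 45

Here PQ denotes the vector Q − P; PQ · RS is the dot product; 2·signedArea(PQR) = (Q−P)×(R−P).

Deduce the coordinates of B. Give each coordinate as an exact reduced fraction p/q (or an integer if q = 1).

1. B_x = -1  [2·signedArea(BDC) = -270 ∩ BD · AC = 45]
2. B_y = -8  [2·signedArea(BDC) = -270 ∩ BD · AC = 45]
   → B = (-1, -8)

B = (-1, -8)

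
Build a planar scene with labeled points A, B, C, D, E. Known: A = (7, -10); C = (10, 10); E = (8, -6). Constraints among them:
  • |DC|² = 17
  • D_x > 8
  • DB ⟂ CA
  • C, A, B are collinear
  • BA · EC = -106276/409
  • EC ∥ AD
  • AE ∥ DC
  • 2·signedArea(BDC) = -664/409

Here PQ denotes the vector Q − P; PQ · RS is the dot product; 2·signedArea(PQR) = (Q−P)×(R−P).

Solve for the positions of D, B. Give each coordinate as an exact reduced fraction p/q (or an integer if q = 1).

B = (3841/409, 2430/409)
D = (9, 6)

1. D_x = 9  [AE ∥ DC ∩ EC ∥ AD]
2. D_y = 6  [AE ∥ DC ∩ EC ∥ AD]
   → D = (9, 6)
3. B_x = 3841/409  [C, A, B are collinear ∩ DB ⟂ CA]
4. B_y = 2430/409  [C, A, B are collinear ∩ DB ⟂ CA]
   → B = (3841/409, 2430/409)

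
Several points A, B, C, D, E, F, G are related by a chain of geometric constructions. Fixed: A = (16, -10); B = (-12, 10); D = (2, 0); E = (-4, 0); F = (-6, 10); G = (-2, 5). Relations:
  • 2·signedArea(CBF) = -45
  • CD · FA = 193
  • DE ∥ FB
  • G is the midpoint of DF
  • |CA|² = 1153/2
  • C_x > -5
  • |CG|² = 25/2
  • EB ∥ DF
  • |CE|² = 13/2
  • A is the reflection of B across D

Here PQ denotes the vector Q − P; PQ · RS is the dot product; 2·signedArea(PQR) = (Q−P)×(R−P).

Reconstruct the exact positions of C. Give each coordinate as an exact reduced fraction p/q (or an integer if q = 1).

C = (-9/2, 5/2)

1. C_x = -9/2  [CD · FA = 193 ∩ 2·signedArea(CBF) = -45]
2. C_y = 5/2  [CD · FA = 193 ∩ 2·signedArea(CBF) = -45]
   → C = (-9/2, 5/2)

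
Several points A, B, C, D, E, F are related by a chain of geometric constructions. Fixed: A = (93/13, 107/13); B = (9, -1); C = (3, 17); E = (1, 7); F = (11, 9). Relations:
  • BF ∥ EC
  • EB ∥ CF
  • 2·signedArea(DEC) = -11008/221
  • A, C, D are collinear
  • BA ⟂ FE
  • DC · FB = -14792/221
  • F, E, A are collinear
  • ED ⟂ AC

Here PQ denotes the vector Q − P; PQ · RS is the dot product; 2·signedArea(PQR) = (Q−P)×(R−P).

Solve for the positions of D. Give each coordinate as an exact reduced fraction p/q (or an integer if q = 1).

D = (1437/221, 2123/221)

1. D_x = 1437/221  [A, C, D are collinear ∩ ED ⟂ AC]
2. D_y = 2123/221  [A, C, D are collinear ∩ ED ⟂ AC]
   → D = (1437/221, 2123/221)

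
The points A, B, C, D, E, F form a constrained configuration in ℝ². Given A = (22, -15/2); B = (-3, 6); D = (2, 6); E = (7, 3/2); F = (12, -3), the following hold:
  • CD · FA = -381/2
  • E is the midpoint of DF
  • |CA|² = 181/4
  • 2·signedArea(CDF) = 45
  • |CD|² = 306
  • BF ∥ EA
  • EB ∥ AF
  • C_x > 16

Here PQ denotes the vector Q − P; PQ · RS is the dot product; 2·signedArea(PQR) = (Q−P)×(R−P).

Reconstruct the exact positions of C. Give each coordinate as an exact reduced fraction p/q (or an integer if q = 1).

C = (17, -3)

1. C_x = 17  [CD · FA = -381/2 ∩ 2·signedArea(CDF) = 45]
2. C_y = -3  [CD · FA = -381/2 ∩ 2·signedArea(CDF) = 45]
   → C = (17, -3)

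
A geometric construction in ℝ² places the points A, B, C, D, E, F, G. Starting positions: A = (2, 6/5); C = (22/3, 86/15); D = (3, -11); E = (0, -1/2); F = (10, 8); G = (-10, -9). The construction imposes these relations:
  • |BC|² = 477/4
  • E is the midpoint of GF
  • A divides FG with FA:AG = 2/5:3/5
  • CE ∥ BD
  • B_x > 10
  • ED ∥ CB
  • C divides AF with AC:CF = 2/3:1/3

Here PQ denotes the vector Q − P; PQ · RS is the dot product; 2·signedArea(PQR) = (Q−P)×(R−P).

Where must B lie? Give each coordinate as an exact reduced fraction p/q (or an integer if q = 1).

B = (31/3, -143/30)

1. B_x = 31/3  [CE ∥ BD ∩ ED ∥ CB]
2. B_y = -143/30  [CE ∥ BD ∩ ED ∥ CB]
   → B = (31/3, -143/30)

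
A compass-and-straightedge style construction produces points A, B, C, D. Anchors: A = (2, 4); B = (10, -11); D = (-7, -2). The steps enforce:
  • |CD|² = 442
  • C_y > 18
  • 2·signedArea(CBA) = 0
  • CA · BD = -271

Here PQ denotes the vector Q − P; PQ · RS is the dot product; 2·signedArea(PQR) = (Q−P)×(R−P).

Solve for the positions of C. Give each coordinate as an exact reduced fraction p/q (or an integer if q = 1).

C = (-6, 19)

1. C_x = -6  [2·signedArea(CBA) = 0 ∩ CA · BD = -271]
2. C_y = 19  [2·signedArea(CBA) = 0 ∩ CA · BD = -271]
   → C = (-6, 19)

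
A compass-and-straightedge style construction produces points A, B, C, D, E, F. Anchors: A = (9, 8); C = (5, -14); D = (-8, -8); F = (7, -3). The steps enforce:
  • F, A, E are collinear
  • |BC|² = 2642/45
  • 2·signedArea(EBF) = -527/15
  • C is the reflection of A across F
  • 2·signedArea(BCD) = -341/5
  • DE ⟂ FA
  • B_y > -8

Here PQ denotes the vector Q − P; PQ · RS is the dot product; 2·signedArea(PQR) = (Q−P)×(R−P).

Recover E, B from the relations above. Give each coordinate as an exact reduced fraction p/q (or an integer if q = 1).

B = (116/75, -179/25)
E = (141/25, -262/25)

1. E_x = 141/25  [F, A, E are collinear ∩ DE ⟂ FA]
2. E_y = -262/25  [F, A, E are collinear ∩ DE ⟂ FA]
   → E = (141/25, -262/25)
3. B_x = 116/75  [2·signedArea(BCD) = -341/5 ∩ 2·signedArea(EBF) = -527/15]
4. B_y = -179/25  [2·signedArea(BCD) = -341/5 ∩ 2·signedArea(EBF) = -527/15]
   → B = (116/75, -179/25)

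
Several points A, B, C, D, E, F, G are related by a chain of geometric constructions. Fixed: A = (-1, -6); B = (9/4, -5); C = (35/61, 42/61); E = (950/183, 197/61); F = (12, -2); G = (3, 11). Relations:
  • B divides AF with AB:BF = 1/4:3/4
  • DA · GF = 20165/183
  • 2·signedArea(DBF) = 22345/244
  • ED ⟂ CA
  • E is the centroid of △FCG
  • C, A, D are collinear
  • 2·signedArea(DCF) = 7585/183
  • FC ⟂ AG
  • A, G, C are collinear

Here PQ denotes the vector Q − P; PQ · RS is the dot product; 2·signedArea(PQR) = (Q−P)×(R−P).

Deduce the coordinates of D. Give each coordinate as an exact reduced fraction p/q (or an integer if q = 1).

1. D_x = 253/183  [C, A, D are collinear ∩ ED ⟂ CA]
2. D_y = 755/183  [C, A, D are collinear ∩ ED ⟂ CA]
   → D = (253/183, 755/183)

D = (253/183, 755/183)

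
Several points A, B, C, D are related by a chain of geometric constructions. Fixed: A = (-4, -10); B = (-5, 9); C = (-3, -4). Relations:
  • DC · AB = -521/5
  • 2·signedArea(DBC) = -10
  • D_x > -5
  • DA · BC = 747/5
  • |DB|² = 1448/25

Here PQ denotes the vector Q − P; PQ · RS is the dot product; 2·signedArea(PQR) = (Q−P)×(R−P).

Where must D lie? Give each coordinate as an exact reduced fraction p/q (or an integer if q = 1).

1. D_x = -23/5  [DA · BC = 747/5 ∩ 2·signedArea(DBC) = -10]
2. D_y = 7/5  [DA · BC = 747/5 ∩ 2·signedArea(DBC) = -10]
   → D = (-23/5, 7/5)

D = (-23/5, 7/5)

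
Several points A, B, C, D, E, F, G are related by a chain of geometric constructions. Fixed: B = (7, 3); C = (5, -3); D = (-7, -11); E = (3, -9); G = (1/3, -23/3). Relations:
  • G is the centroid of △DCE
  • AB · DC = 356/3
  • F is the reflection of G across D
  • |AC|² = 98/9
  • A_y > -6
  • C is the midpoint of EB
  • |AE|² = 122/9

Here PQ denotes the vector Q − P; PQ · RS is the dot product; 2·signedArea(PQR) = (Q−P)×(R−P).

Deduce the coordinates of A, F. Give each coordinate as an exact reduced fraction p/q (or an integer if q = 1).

A = (8/3, -16/3)
F = (-43/3, -43/3)

1. A_x = 8/3  [line -12·x + -8·y + -32/3 = 0 ∩ |AE|² = 122/9]
2. A_y = -16/3  [line -12·x + -8·y + -32/3 = 0 ∩ |AE|² = 122/9]
   → A = (8/3, -16/3)
3. F_x = -43/3  [F is the reflection of G across D]
4. F_y = -43/3  [F is the reflection of G across D]
   → F = (-43/3, -43/3)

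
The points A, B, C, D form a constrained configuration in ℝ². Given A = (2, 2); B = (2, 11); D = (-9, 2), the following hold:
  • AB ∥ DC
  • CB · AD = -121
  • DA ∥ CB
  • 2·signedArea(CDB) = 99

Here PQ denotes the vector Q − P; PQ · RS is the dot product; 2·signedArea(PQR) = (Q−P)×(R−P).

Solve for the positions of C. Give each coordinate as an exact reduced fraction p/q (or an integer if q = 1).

C = (-9, 11)

1. C_x = -9  [DA ∥ CB ∩ AB ∥ DC]
2. C_y = 11  [DA ∥ CB ∩ AB ∥ DC]
   → C = (-9, 11)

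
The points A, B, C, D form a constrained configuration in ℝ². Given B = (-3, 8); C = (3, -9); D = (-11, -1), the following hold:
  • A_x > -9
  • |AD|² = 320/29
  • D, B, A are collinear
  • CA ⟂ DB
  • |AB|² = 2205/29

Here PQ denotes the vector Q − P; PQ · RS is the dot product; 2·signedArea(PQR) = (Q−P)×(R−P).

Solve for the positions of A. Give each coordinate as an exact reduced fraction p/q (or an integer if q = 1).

A = (-255/29, 43/29)

1. A_x = -255/29  [D, B, A are collinear ∩ CA ⟂ DB]
2. A_y = 43/29  [D, B, A are collinear ∩ CA ⟂ DB]
   → A = (-255/29, 43/29)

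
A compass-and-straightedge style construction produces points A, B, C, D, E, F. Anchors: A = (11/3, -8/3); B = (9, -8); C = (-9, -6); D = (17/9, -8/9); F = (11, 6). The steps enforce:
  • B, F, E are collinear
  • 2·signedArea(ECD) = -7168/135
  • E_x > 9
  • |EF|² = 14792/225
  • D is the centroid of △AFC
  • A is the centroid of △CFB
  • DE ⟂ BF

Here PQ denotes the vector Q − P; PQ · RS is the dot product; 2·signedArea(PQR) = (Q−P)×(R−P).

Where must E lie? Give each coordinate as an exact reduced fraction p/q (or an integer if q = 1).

E = (739/75, -152/75)

1. E_x = 739/75  [B, F, E are collinear ∩ DE ⟂ BF]
2. E_y = -152/75  [B, F, E are collinear ∩ DE ⟂ BF]
   → E = (739/75, -152/75)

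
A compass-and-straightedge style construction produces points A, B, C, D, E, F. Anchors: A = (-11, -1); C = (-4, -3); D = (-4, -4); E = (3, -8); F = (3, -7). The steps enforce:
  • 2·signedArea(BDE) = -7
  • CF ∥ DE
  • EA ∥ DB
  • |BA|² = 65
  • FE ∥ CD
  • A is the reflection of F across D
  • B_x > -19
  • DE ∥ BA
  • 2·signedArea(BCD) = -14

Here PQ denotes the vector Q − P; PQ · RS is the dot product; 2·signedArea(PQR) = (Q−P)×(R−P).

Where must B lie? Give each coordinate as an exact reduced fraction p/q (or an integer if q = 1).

B = (-18, 3)

1. B_x = -18  [DE ∥ BA ∩ EA ∥ DB]
2. B_y = 3  [DE ∥ BA ∩ EA ∥ DB]
   → B = (-18, 3)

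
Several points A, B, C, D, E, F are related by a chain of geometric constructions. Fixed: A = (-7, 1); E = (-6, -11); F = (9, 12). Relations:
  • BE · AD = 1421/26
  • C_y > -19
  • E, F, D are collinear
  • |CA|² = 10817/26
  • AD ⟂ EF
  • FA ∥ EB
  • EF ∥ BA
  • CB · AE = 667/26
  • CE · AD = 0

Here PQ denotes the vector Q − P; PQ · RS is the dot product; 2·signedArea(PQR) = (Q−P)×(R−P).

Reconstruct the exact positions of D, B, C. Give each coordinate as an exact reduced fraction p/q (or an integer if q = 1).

B = (-22, -22)
C = (-291/26, -493/26)
D = (-21/26, -79/26)

1. D_x = -21/26  [E, F, D are collinear ∩ AD ⟂ EF]
2. D_y = -79/26  [E, F, D are collinear ∩ AD ⟂ EF]
   → D = (-21/26, -79/26)
3. B_x = -22  [EF ∥ BA ∩ FA ∥ EB]
4. B_y = -22  [EF ∥ BA ∩ FA ∥ EB]
   → B = (-22, -22)
5. C_x = -291/26  [CE · AD = 0 ∩ CB · AE = 667/26]
6. C_y = -493/26  [CE · AD = 0 ∩ CB · AE = 667/26]
   → C = (-291/26, -493/26)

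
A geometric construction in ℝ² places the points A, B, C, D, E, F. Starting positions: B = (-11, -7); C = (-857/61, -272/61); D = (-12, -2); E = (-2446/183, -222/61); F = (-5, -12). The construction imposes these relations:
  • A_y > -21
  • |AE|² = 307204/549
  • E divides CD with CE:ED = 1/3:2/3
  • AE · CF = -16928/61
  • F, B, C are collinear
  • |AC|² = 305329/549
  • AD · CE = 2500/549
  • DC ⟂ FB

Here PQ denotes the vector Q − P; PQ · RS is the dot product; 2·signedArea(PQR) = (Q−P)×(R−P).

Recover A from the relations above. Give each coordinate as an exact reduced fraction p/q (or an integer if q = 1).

1. A_x = 616/183  [AD · CE = 2500/549 ∩ AE · CF = -16928/61]
2. A_y = -1242/61  [AD · CE = 2500/549 ∩ AE · CF = -16928/61]
   → A = (616/183, -1242/61)

A = (616/183, -1242/61)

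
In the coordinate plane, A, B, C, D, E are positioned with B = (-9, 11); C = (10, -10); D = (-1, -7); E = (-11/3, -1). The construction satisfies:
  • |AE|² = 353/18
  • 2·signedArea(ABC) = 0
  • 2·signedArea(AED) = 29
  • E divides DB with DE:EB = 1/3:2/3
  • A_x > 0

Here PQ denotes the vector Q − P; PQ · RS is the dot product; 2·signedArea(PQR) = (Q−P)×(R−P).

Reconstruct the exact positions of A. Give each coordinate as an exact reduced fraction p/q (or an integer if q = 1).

1. A_x = 1/2  [2·signedArea(ABC) = 0 ∩ 2·signedArea(AED) = 29]
2. A_y = 1/2  [2·signedArea(ABC) = 0 ∩ 2·signedArea(AED) = 29]
   → A = (1/2, 1/2)

A = (1/2, 1/2)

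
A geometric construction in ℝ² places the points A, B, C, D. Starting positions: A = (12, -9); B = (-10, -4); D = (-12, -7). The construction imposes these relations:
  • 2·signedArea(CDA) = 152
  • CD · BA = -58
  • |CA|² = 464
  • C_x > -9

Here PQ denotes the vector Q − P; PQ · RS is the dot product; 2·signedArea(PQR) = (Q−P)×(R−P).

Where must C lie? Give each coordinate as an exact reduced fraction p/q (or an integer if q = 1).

C = (-8, -1)

1. C_x = -8  [2·signedArea(CDA) = 152 ∩ CD · BA = -58]
2. C_y = -1  [2·signedArea(CDA) = 152 ∩ CD · BA = -58]
   → C = (-8, -1)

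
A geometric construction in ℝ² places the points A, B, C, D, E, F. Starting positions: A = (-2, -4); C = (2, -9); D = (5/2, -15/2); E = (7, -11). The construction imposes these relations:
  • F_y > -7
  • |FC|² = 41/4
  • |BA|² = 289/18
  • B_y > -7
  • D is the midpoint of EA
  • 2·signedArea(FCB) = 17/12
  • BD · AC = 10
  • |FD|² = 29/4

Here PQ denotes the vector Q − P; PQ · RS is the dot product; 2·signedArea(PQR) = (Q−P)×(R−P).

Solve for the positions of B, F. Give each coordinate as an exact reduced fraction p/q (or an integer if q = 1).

B = (5/6, -41/6)
F = (0, -13/2)

1. B_x = 5/6  [line -4·x + 5·y + 75/2 = 0 ∩ |BA|² = 289/18]
2. B_y = -41/6  [line -4·x + 5·y + 75/2 = 0 ∩ |BA|² = 289/18]
   → B = (5/6, -41/6)
3. F_x = 0  [line -13/6·x + -7/6·y + -91/12 = 0 ∩ |FC|² = 41/4]
4. F_y = -13/2  [line -13/6·x + -7/6·y + -91/12 = 0 ∩ |FC|² = 41/4]
   → F = (0, -13/2)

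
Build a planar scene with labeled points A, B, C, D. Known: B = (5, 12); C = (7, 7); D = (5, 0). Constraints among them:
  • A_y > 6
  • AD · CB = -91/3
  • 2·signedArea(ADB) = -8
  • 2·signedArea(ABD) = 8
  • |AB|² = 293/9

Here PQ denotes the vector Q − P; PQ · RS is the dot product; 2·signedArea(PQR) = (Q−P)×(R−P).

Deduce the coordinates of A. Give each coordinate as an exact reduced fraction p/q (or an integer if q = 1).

1. A_x = 17/3  [2·signedArea(ADB) = -8 ∩ AD · CB = -91/3]
2. A_y = 19/3  [2·signedArea(ADB) = -8 ∩ AD · CB = -91/3]
   → A = (17/3, 19/3)

A = (17/3, 19/3)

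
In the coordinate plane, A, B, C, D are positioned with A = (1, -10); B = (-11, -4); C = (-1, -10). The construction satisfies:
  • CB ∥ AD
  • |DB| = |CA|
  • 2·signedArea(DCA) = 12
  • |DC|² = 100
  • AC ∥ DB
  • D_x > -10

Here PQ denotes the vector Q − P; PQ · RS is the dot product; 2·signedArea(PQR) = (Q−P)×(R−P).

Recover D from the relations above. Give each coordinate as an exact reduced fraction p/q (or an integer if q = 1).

1. D_x = -9  [AC ∥ DB ∩ CB ∥ AD]
2. D_y = -4  [AC ∥ DB ∩ CB ∥ AD]
   → D = (-9, -4)

D = (-9, -4)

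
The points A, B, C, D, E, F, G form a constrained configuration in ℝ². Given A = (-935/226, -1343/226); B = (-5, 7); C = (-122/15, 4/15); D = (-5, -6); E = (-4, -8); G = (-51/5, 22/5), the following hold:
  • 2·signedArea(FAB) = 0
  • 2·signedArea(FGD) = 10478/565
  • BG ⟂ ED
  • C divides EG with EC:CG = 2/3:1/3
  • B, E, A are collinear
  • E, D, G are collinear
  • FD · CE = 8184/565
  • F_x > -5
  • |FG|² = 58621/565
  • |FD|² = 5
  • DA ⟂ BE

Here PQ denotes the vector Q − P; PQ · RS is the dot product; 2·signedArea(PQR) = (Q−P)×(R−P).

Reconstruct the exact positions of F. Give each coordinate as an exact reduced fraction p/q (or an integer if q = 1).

1. F_x = -483/113  [2·signedArea(FAB) = 0 ∩ FD · CE = 8184/565]
2. F_y = -439/113  [2·signedArea(FAB) = 0 ∩ FD · CE = 8184/565]
   → F = (-483/113, -439/113)

F = (-483/113, -439/113)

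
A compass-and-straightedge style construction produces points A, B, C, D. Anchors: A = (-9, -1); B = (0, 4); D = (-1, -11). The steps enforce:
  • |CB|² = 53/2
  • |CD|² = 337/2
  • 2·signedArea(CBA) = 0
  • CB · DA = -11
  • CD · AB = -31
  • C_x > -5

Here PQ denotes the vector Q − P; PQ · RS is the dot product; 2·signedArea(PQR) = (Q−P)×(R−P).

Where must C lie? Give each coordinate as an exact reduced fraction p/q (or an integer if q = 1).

1. C_x = -9/2  [2·signedArea(CBA) = 0 ∩ CD · AB = -31]
2. C_y = 3/2  [2·signedArea(CBA) = 0 ∩ CD · AB = -31]
   → C = (-9/2, 3/2)

C = (-9/2, 3/2)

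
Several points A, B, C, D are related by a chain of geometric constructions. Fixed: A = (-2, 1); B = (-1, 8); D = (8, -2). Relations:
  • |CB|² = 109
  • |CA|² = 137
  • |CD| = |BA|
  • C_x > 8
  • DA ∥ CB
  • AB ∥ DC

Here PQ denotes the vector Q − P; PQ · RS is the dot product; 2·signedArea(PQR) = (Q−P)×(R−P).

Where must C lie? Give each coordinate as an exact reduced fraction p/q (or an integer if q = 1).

C = (9, 5)

1. C_x = 9  [DA ∥ CB ∩ AB ∥ DC]
2. C_y = 5  [DA ∥ CB ∩ AB ∥ DC]
   → C = (9, 5)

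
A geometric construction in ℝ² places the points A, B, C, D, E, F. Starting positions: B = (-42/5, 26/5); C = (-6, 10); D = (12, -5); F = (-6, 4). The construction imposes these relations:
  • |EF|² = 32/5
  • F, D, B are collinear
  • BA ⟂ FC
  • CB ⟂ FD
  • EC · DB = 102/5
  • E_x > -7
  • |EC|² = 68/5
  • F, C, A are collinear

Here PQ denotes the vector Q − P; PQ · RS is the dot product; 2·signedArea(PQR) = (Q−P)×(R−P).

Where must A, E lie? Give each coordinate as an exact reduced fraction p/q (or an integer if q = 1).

A = (-6, 26/5)
E = (-34/5, 32/5)

1. A_x = -6  [F, C, A are collinear ∩ BA ⟂ FC]
2. A_y = 26/5  [F, C, A are collinear ∩ BA ⟂ FC]
   → A = (-6, 26/5)
3. E_x = -34/5  [line 102/5·x + -51/5·y + 204 = 0 ∩ |EF|² = 32/5]
4. E_y = 32/5  [line 102/5·x + -51/5·y + 204 = 0 ∩ |EF|² = 32/5]
   → E = (-34/5, 32/5)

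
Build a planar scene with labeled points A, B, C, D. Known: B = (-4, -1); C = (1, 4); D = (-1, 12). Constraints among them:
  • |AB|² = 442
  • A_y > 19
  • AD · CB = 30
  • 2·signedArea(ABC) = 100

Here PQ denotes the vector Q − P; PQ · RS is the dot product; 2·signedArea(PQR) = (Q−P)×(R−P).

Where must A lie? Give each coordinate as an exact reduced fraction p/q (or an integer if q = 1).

1. A_x = -3  [AD · CB = 30 ∩ 2·signedArea(ABC) = 100]
2. A_y = 20  [AD · CB = 30 ∩ 2·signedArea(ABC) = 100]
   → A = (-3, 20)

A = (-3, 20)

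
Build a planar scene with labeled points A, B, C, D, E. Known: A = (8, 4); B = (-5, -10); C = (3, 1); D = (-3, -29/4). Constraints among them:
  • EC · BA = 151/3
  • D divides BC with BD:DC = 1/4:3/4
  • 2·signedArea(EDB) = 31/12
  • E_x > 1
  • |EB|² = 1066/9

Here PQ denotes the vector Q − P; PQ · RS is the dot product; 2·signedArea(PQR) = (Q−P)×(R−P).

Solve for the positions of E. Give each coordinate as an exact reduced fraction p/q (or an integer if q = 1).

E = (2, -5/3)

1. E_x = 2  [2·signedArea(EDB) = 31/12 ∩ EC · BA = 151/3]
2. E_y = -5/3  [2·signedArea(EDB) = 31/12 ∩ EC · BA = 151/3]
   → E = (2, -5/3)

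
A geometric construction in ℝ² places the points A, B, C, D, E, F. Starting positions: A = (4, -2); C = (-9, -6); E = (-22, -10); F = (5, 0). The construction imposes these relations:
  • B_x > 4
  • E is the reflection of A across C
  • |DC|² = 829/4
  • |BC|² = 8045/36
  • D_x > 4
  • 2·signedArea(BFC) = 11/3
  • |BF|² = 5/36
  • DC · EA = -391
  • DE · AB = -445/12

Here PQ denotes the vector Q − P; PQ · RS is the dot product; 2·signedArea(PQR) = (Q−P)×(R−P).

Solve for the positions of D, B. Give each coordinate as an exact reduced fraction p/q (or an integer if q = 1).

1. B_x = 29/6  [line 6·x + -14·y + -101/3 = 0 ∩ |BC|² = 8045/36]
2. B_y = -1/3  [line 6·x + -14·y + -101/3 = 0 ∩ |BC|² = 8045/36]
   → B = (29/6, -1/3)
3. D_x = 9/2  [DC · EA = -391 ∩ DE · AB = -445/12]
4. D_y = -1  [DC · EA = -391 ∩ DE · AB = -445/12]
   → D = (9/2, -1)

B = (29/6, -1/3)
D = (9/2, -1)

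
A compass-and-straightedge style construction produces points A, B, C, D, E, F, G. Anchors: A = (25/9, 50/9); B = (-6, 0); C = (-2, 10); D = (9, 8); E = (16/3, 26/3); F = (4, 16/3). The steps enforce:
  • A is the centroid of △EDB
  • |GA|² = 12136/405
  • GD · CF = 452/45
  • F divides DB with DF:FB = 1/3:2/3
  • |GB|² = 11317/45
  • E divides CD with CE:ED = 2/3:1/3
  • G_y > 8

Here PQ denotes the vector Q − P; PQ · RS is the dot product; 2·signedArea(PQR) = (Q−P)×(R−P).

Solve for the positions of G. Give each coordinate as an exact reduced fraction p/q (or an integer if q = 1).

G = (113/15, 124/15)

1. G_x = 113/15  [line -6·x + 14/3·y + 298/45 = 0 ∩ |GA|² = 12136/405]
2. G_y = 124/15  [line -6·x + 14/3·y + 298/45 = 0 ∩ |GA|² = 12136/405]
   → G = (113/15, 124/15)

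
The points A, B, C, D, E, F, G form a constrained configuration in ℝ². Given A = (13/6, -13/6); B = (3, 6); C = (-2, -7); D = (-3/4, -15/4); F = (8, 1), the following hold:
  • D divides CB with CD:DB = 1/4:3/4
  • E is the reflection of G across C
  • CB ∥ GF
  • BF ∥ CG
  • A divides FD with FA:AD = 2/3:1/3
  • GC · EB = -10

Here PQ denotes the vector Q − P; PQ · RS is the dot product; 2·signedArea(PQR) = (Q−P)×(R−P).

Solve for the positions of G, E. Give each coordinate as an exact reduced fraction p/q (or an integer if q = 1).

E = (-7, -2)
G = (3, -12)

1. G_x = 3  [CB ∥ GF ∩ BF ∥ CG]
2. G_y = -12  [CB ∥ GF ∩ BF ∥ CG]
   → G = (3, -12)
3. E_x = -7  [E is the reflection of G across C]
4. E_y = -2  [E is the reflection of G across C]
   → E = (-7, -2)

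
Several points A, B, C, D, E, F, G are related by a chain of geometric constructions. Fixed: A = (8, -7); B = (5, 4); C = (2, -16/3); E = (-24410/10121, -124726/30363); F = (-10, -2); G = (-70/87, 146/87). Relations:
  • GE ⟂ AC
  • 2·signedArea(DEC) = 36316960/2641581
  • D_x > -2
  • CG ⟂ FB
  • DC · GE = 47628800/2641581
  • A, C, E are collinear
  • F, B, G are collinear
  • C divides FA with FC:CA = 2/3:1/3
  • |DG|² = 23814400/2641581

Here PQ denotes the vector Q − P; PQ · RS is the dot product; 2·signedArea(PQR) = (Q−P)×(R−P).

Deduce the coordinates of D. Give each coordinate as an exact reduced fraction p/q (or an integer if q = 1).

D = (-48830/30363, -36886/30363)

1. D_x = -48830/30363  [line 48800/30363·x + 58560/10121·y + 25395520/2641581 = 0 ∩ |DG|² = 23814400/2641581]
2. D_y = -36886/30363  [line 48800/30363·x + 58560/10121·y + 25395520/2641581 = 0 ∩ |DG|² = 23814400/2641581]
   → D = (-48830/30363, -36886/30363)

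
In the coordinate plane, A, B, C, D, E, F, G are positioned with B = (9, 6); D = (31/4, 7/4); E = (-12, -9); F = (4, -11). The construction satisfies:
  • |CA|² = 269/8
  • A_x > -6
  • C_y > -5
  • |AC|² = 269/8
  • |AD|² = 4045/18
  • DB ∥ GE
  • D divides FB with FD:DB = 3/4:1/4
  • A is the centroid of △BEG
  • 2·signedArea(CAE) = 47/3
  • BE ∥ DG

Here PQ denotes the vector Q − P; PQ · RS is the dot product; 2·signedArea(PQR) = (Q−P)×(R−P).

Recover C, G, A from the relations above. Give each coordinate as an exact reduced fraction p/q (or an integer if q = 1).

1. G_x = -53/4  [DB ∥ GE ∩ BE ∥ DG]
2. G_y = -53/4  [DB ∥ GE ∩ BE ∥ DG]
   → G = (-53/4, -53/4)
3. A_x = -65/12  [A is the centroid of △BEG]
4. A_y = -65/12  [A is the centroid of △BEG]
   → A = (-65/12, -65/12)
5. C_x = 1/3  [line 43/12·x + -79/12·y + -383/12 = 0 ∩ |CA|² = 269/8]
6. C_y = -14/3  [line 43/12·x + -79/12·y + -383/12 = 0 ∩ |CA|² = 269/8]
   → C = (1/3, -14/3)

A = (-65/12, -65/12)
C = (1/3, -14/3)
G = (-53/4, -53/4)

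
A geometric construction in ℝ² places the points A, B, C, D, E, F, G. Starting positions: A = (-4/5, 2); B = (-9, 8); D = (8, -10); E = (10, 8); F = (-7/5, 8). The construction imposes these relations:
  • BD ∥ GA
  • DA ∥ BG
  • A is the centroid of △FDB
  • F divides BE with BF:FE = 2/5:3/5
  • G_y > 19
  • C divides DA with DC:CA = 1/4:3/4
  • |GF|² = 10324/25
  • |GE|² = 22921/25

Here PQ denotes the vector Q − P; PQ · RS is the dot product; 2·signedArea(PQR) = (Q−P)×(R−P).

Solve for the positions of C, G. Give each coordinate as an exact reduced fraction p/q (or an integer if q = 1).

C = (29/5, -7)
G = (-89/5, 20)

1. C_x = 29/5  [C divides DA with DC:CA = 1/4:3/4]
2. C_y = -7  [C divides DA with DC:CA = 1/4:3/4]
   → C = (29/5, -7)
3. G_x = -89/5  [BD ∥ GA ∩ DA ∥ BG]
4. G_y = 20  [BD ∥ GA ∩ DA ∥ BG]
   → G = (-89/5, 20)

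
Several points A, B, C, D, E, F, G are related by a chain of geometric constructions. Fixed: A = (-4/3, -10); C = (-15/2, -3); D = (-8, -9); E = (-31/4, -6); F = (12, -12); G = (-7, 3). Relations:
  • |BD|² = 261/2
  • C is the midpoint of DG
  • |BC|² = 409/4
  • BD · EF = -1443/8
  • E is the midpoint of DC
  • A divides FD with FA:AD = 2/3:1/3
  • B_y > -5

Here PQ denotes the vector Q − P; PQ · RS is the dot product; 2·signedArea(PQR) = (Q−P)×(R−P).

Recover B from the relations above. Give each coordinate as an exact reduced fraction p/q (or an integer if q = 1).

1. B_x = 5/2  [line -79/4·x + 6·y + 611/8 = 0 ∩ |BD|² = 261/2]
2. B_y = -9/2  [line -79/4·x + 6·y + 611/8 = 0 ∩ |BD|² = 261/2]
   → B = (5/2, -9/2)

B = (5/2, -9/2)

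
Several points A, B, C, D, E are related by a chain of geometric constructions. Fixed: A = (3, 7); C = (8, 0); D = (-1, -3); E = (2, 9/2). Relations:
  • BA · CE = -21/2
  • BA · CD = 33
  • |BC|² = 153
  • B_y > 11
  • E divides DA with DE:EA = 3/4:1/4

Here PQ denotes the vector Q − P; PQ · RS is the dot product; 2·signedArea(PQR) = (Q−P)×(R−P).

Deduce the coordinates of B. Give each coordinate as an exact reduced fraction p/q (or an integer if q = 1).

B = (5, 12)

1. B_x = 5  [BA · CE = -21/2 ∩ BA · CD = 33]
2. B_y = 12  [BA · CE = -21/2 ∩ BA · CD = 33]
   → B = (5, 12)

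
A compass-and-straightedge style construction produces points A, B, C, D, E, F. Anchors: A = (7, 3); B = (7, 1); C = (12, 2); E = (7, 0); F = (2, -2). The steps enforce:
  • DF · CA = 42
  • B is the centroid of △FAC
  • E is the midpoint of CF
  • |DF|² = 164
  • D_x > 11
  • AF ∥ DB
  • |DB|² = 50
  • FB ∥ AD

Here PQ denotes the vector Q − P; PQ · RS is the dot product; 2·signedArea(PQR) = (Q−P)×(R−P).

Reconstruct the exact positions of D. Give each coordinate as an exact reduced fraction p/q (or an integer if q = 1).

D = (12, 6)

1. D_x = 12  [AF ∥ DB ∩ FB ∥ AD]
2. D_y = 6  [AF ∥ DB ∩ FB ∥ AD]
   → D = (12, 6)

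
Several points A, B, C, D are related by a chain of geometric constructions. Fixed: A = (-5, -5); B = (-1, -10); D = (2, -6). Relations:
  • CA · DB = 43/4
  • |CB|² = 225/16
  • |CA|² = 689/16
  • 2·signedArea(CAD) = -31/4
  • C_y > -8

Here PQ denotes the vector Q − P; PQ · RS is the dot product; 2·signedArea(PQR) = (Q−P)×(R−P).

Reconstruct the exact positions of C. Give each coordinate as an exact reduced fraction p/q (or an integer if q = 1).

1. C_x = 5/4  [2·signedArea(CAD) = -31/4 ∩ CA · DB = 43/4]
2. C_y = -7  [2·signedArea(CAD) = -31/4 ∩ CA · DB = 43/4]
   → C = (5/4, -7)

C = (5/4, -7)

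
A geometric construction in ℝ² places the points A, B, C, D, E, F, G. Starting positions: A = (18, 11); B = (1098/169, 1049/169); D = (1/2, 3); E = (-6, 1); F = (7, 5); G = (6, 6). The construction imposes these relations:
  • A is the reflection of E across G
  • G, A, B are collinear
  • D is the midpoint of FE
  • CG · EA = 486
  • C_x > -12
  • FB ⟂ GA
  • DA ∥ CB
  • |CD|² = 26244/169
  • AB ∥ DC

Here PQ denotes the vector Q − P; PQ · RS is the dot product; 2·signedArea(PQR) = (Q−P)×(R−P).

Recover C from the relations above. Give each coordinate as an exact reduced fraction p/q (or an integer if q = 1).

1. C_x = -3719/338  [DA ∥ CB ∩ AB ∥ DC]
2. C_y = -303/169  [DA ∥ CB ∩ AB ∥ DC]
   → C = (-3719/338, -303/169)

C = (-3719/338, -303/169)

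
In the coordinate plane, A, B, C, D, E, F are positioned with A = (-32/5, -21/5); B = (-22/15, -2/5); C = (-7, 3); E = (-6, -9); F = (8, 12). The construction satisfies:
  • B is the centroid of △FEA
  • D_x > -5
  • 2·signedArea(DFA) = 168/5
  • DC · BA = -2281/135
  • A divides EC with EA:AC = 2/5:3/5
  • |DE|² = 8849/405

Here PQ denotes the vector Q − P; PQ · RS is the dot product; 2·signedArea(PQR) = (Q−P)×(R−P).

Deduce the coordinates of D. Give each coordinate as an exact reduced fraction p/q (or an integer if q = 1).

1. D_x = -208/45  [DC · BA = -2281/135 ∩ 2·signedArea(DFA) = 168/5]
2. D_y = -68/15  [DC · BA = -2281/135 ∩ 2·signedArea(DFA) = 168/5]
   → D = (-208/45, -68/15)

D = (-208/45, -68/15)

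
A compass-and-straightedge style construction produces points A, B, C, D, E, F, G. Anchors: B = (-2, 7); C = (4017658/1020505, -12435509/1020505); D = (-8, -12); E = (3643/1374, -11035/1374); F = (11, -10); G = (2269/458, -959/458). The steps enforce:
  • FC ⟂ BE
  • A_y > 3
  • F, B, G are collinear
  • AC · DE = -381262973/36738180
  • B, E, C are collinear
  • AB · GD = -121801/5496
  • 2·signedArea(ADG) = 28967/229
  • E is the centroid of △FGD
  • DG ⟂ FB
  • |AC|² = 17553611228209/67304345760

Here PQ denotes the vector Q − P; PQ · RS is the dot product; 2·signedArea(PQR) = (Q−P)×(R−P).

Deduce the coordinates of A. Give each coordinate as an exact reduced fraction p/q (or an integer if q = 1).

A = (-4601/5496, 17819/5496)

1. A_x = -4601/5496  [2·signedArea(ADG) = 28967/229 ∩ AB · GD = -121801/5496]
2. A_y = 17819/5496  [2·signedArea(ADG) = 28967/229 ∩ AB · GD = -121801/5496]
   → A = (-4601/5496, 17819/5496)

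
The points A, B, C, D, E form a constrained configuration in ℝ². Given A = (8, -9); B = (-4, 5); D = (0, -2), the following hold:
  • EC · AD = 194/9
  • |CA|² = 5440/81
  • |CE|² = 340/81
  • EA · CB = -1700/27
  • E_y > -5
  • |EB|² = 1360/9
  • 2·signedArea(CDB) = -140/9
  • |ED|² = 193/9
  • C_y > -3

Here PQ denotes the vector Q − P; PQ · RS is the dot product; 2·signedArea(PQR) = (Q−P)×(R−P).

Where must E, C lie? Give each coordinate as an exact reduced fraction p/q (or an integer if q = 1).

1. C_x = 8/3  [line -7·x + -4·y + 68/9 = 0 ∩ |CA|² = 5440/81]
2. C_y = -25/9  [line -7·x + -4·y + 68/9 = 0 ∩ |CA|² = 5440/81]
   → C = (8/3, -25/9)
3. E_x = 4  [EA · CB = -1700/27 ∩ EC · AD = 194/9]
4. E_y = -13/3  [EA · CB = -1700/27 ∩ EC · AD = 194/9]
   → E = (4, -13/3)

C = (8/3, -25/9)
E = (4, -13/3)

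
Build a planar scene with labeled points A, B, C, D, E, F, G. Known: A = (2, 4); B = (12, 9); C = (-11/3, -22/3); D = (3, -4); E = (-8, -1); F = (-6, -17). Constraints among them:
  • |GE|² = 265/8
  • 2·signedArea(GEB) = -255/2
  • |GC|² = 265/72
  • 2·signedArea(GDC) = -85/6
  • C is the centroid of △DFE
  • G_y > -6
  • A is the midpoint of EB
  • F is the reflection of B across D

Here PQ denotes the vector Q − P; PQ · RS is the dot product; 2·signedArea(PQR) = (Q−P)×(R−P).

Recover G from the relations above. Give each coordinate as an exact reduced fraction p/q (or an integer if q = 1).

G = (-19/4, -23/4)

1. G_x = -19/4  [line 10/3·x + -20/3·y + -45/2 = 0 ∩ |GE|² = 265/8]
2. G_y = -23/4  [line 10/3·x + -20/3·y + -45/2 = 0 ∩ |GE|² = 265/8]
   → G = (-19/4, -23/4)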